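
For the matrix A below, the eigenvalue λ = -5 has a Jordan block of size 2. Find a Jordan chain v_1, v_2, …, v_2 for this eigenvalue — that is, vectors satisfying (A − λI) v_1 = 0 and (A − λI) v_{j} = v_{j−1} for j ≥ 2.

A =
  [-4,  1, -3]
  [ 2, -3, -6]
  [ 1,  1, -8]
A Jordan chain for λ = -5 of length 2:
v_1 = (1, 2, 1)ᵀ
v_2 = (1, 0, 0)ᵀ

Let N = A − (-5)·I. We want v_2 with N^2 v_2 = 0 but N^1 v_2 ≠ 0; then v_{j-1} := N · v_j for j = 2, …, 2.

Pick v_2 = (1, 0, 0)ᵀ.
Then v_1 = N · v_2 = (1, 2, 1)ᵀ.

Sanity check: (A − (-5)·I) v_1 = (0, 0, 0)ᵀ = 0. ✓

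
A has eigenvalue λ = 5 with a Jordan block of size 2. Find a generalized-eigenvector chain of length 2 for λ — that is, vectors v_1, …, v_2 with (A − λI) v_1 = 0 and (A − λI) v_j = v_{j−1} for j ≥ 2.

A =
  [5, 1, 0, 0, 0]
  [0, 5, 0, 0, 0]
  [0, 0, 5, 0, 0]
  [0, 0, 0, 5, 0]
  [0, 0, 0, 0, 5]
A Jordan chain for λ = 5 of length 2:
v_1 = (1, 0, 0, 0, 0)ᵀ
v_2 = (0, 1, 0, 0, 0)ᵀ

Let N = A − (5)·I. We want v_2 with N^2 v_2 = 0 but N^1 v_2 ≠ 0; then v_{j-1} := N · v_j for j = 2, …, 2.

Pick v_2 = (0, 1, 0, 0, 0)ᵀ.
Then v_1 = N · v_2 = (1, 0, 0, 0, 0)ᵀ.

Sanity check: (A − (5)·I) v_1 = (0, 0, 0, 0, 0)ᵀ = 0. ✓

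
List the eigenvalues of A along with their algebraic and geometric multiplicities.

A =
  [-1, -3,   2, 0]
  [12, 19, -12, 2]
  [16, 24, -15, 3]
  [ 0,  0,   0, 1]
λ = 1: alg = 4, geom = 2

Step 1 — factor the characteristic polynomial to read off the algebraic multiplicities:
  χ_A(x) = (x - 1)^4

Step 2 — compute geometric multiplicities via the rank-nullity identity g(λ) = n − rank(A − λI):
  rank(A − (1)·I) = 2, so dim ker(A − (1)·I) = n − 2 = 2

Summary:
  λ = 1: algebraic multiplicity = 4, geometric multiplicity = 2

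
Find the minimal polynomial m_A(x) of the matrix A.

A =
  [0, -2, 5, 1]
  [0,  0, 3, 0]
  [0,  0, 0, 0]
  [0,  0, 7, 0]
x^3

The characteristic polynomial is χ_A(x) = x^4, so the eigenvalues are known. The minimal polynomial is
  m_A(x) = Π_λ (x − λ)^{k_λ}
where k_λ is the size of the *largest* Jordan block for λ (equivalently, the smallest k with (A − λI)^k v = 0 for every generalised eigenvector v of λ).

  λ = 0: largest Jordan block has size 3, contributing (x − 0)^3

So m_A(x) = x^3 = x^3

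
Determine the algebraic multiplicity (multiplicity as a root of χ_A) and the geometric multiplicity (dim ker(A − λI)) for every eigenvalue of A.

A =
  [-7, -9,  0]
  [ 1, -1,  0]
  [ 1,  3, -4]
λ = -4: alg = 3, geom = 2

Step 1 — factor the characteristic polynomial to read off the algebraic multiplicities:
  χ_A(x) = (x + 4)^3

Step 2 — compute geometric multiplicities via the rank-nullity identity g(λ) = n − rank(A − λI):
  rank(A − (-4)·I) = 1, so dim ker(A − (-4)·I) = n − 1 = 2

Summary:
  λ = -4: algebraic multiplicity = 3, geometric multiplicity = 2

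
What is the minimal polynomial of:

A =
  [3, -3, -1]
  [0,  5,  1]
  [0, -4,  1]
x^3 - 9*x^2 + 27*x - 27

The characteristic polynomial is χ_A(x) = (x - 3)^3, so the eigenvalues are known. The minimal polynomial is
  m_A(x) = Π_λ (x − λ)^{k_λ}
where k_λ is the size of the *largest* Jordan block for λ (equivalently, the smallest k with (A − λI)^k v = 0 for every generalised eigenvector v of λ).

  λ = 3: largest Jordan block has size 3, contributing (x − 3)^3

So m_A(x) = (x - 3)^3 = x^3 - 9*x^2 + 27*x - 27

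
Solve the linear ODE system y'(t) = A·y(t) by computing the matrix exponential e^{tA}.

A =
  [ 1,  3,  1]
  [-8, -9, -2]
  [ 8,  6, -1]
e^{tA} =
  [4*t*exp(-3*t) + exp(-3*t), 3*t*exp(-3*t), t*exp(-3*t)]
  [-8*t*exp(-3*t), -6*t*exp(-3*t) + exp(-3*t), -2*t*exp(-3*t)]
  [8*t*exp(-3*t), 6*t*exp(-3*t), 2*t*exp(-3*t) + exp(-3*t)]

Strategy: write A = P · J · P⁻¹ where J is a Jordan canonical form, so e^{tA} = P · e^{tJ} · P⁻¹, and e^{tJ} can be computed block-by-block.

A has Jordan form
J =
  [-3,  1,  0]
  [ 0, -3,  0]
  [ 0,  0, -3]
(up to reordering of blocks).

Per-block formulas:
  For a 2×2 Jordan block J_2(-3): exp(t · J_2(-3)) = e^(-3t)·(I + t·N), where N is the 2×2 nilpotent shift.
  For a 1×1 block at λ = -3: exp(t · [-3]) = [e^(-3t)].

After assembling e^{tJ} and conjugating by P, we get:

e^{tA} =
  [4*t*exp(-3*t) + exp(-3*t), 3*t*exp(-3*t), t*exp(-3*t)]
  [-8*t*exp(-3*t), -6*t*exp(-3*t) + exp(-3*t), -2*t*exp(-3*t)]
  [8*t*exp(-3*t), 6*t*exp(-3*t), 2*t*exp(-3*t) + exp(-3*t)]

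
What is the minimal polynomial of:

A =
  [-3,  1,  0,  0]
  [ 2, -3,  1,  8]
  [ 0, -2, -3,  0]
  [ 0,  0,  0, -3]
x^3 + 9*x^2 + 27*x + 27

The characteristic polynomial is χ_A(x) = (x + 3)^4, so the eigenvalues are known. The minimal polynomial is
  m_A(x) = Π_λ (x − λ)^{k_λ}
where k_λ is the size of the *largest* Jordan block for λ (equivalently, the smallest k with (A − λI)^k v = 0 for every generalised eigenvector v of λ).

  λ = -3: largest Jordan block has size 3, contributing (x + 3)^3

So m_A(x) = (x + 3)^3 = x^3 + 9*x^2 + 27*x + 27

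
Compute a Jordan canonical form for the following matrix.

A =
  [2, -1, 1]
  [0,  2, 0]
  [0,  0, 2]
J_2(2) ⊕ J_1(2)

The characteristic polynomial is
  det(x·I − A) = x^3 - 6*x^2 + 12*x - 8 = (x - 2)^3

Eigenvalues and multiplicities (the geometric multiplicity of λ is n − rank(A − λI), which equals the number of Jordan blocks for λ):
  λ = 2: algebraic multiplicity = 3, geometric multiplicity = 2

Determining the block sizes for each eigenvalue:
  λ = 2: 2 blocks summing to 3 forces exactly one block of size 2 and the rest size 1 → block sizes [2, 1]

Assembling the blocks gives a Jordan form
J =
  [2, 1, 0]
  [0, 2, 0]
  [0, 0, 2]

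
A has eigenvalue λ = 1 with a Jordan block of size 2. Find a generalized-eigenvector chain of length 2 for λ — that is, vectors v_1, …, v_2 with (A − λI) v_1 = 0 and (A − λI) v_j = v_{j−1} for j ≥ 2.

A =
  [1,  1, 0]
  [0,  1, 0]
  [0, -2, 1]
A Jordan chain for λ = 1 of length 2:
v_1 = (1, 0, -2)ᵀ
v_2 = (0, 1, 0)ᵀ

Let N = A − (1)·I. We want v_2 with N^2 v_2 = 0 but N^1 v_2 ≠ 0; then v_{j-1} := N · v_j for j = 2, …, 2.

Pick v_2 = (0, 1, 0)ᵀ.
Then v_1 = N · v_2 = (1, 0, -2)ᵀ.

Sanity check: (A − (1)·I) v_1 = (0, 0, 0)ᵀ = 0. ✓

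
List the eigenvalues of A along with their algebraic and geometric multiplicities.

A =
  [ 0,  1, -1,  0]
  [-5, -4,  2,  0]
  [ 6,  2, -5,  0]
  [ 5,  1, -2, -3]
λ = -3: alg = 4, geom = 2

Step 1 — factor the characteristic polynomial to read off the algebraic multiplicities:
  χ_A(x) = (x + 3)^4

Step 2 — compute geometric multiplicities via the rank-nullity identity g(λ) = n − rank(A − λI):
  rank(A − (-3)·I) = 2, so dim ker(A − (-3)·I) = n − 2 = 2

Summary:
  λ = -3: algebraic multiplicity = 4, geometric multiplicity = 2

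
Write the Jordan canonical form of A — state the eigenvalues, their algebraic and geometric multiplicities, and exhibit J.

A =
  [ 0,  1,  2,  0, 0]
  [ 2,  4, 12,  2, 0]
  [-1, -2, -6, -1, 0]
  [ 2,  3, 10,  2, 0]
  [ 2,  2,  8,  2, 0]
J_2(0) ⊕ J_2(0) ⊕ J_1(0)

The characteristic polynomial is
  det(x·I − A) = x^5

Eigenvalues and multiplicities (the geometric multiplicity of λ is n − rank(A − λI), which equals the number of Jordan blocks for λ):
  λ = 0: algebraic multiplicity = 5, geometric multiplicity = 3

Determining the block sizes for each eigenvalue:
  λ = 0: with am = 5 and gm = 3, the partition is not yet determined (e.g. several partitions of 5 into 3 parts exist). Let N = A − (0)·I. Computing rank(N^1) = 2, rank(N^2) = 0; the number of blocks of size ≥ j is rank(N^{j−1}) − rank(N^j), giving [3, 2]. So we have 2 block(s) of size 2, 1 block(s) of size 1 → block sizes [2, 2, 1]

Assembling the blocks gives a Jordan form
J =
  [0, 1, 0, 0, 0]
  [0, 0, 0, 0, 0]
  [0, 0, 0, 1, 0]
  [0, 0, 0, 0, 0]
  [0, 0, 0, 0, 0]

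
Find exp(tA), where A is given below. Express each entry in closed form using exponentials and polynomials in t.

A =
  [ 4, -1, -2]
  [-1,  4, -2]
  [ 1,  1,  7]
e^{tA} =
  [-t*exp(5*t) + exp(5*t), -t*exp(5*t), -2*t*exp(5*t)]
  [-t*exp(5*t), -t*exp(5*t) + exp(5*t), -2*t*exp(5*t)]
  [t*exp(5*t), t*exp(5*t), 2*t*exp(5*t) + exp(5*t)]

Strategy: write A = P · J · P⁻¹ where J is a Jordan canonical form, so e^{tA} = P · e^{tJ} · P⁻¹, and e^{tJ} can be computed block-by-block.

A has Jordan form
J =
  [5, 1, 0]
  [0, 5, 0]
  [0, 0, 5]
(up to reordering of blocks).

Per-block formulas:
  For a 2×2 Jordan block J_2(5): exp(t · J_2(5)) = e^(5t)·(I + t·N), where N is the 2×2 nilpotent shift.
  For a 1×1 block at λ = 5: exp(t · [5]) = [e^(5t)].

After assembling e^{tJ} and conjugating by P, we get:

e^{tA} =
  [-t*exp(5*t) + exp(5*t), -t*exp(5*t), -2*t*exp(5*t)]
  [-t*exp(5*t), -t*exp(5*t) + exp(5*t), -2*t*exp(5*t)]
  [t*exp(5*t), t*exp(5*t), 2*t*exp(5*t) + exp(5*t)]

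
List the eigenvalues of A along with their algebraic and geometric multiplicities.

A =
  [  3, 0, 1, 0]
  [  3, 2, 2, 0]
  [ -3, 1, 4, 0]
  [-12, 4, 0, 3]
λ = 3: alg = 4, geom = 2

Step 1 — factor the characteristic polynomial to read off the algebraic multiplicities:
  χ_A(x) = (x - 3)^4

Step 2 — compute geometric multiplicities via the rank-nullity identity g(λ) = n − rank(A − λI):
  rank(A − (3)·I) = 2, so dim ker(A − (3)·I) = n − 2 = 2

Summary:
  λ = 3: algebraic multiplicity = 4, geometric multiplicity = 2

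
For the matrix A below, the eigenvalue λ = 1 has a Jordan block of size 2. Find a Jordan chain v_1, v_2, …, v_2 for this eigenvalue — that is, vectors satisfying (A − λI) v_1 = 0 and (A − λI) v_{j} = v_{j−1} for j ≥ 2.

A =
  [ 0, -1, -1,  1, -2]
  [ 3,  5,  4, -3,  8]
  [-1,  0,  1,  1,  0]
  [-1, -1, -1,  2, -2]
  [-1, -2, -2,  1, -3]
A Jordan chain for λ = 1 of length 2:
v_1 = (-1, 3, -1, -1, -1)ᵀ
v_2 = (1, 0, 0, 0, 0)ᵀ

Let N = A − (1)·I. We want v_2 with N^2 v_2 = 0 but N^1 v_2 ≠ 0; then v_{j-1} := N · v_j for j = 2, …, 2.

Pick v_2 = (1, 0, 0, 0, 0)ᵀ.
Then v_1 = N · v_2 = (-1, 3, -1, -1, -1)ᵀ.

Sanity check: (A − (1)·I) v_1 = (0, 0, 0, 0, 0)ᵀ = 0. ✓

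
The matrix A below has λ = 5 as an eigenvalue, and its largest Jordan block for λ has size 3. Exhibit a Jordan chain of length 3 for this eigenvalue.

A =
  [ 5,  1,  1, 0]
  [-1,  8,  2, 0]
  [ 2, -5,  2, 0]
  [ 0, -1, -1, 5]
A Jordan chain for λ = 5 of length 3:
v_1 = (1, 1, -1, -1)ᵀ
v_2 = (0, -1, 2, 0)ᵀ
v_3 = (1, 0, 0, 0)ᵀ

Let N = A − (5)·I. We want v_3 with N^3 v_3 = 0 but N^2 v_3 ≠ 0; then v_{j-1} := N · v_j for j = 3, …, 2.

Pick v_3 = (1, 0, 0, 0)ᵀ.
Then v_2 = N · v_3 = (0, -1, 2, 0)ᵀ.
Then v_1 = N · v_2 = (1, 1, -1, -1)ᵀ.

Sanity check: (A − (5)·I) v_1 = (0, 0, 0, 0)ᵀ = 0. ✓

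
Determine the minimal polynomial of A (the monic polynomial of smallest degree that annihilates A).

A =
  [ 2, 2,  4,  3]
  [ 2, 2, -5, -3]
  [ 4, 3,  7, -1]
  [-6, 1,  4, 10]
x^4 - 21*x^3 + 162*x^2 - 540*x + 648

The characteristic polynomial is χ_A(x) = (x - 6)^3*(x - 3), so the eigenvalues are known. The minimal polynomial is
  m_A(x) = Π_λ (x − λ)^{k_λ}
where k_λ is the size of the *largest* Jordan block for λ (equivalently, the smallest k with (A − λI)^k v = 0 for every generalised eigenvector v of λ).

  λ = 3: largest Jordan block has size 1, contributing (x − 3)
  λ = 6: largest Jordan block has size 3, contributing (x − 6)^3

So m_A(x) = (x - 6)^3*(x - 3) = x^4 - 21*x^3 + 162*x^2 - 540*x + 648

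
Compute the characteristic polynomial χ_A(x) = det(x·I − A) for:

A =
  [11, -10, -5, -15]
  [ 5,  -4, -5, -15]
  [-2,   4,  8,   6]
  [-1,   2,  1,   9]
x^4 - 24*x^3 + 216*x^2 - 864*x + 1296

Expanding det(x·I − A) (e.g. by cofactor expansion or by noting that A is similar to its Jordan form J, which has the same characteristic polynomial as A) gives
  χ_A(x) = x^4 - 24*x^3 + 216*x^2 - 864*x + 1296
which factors as (x - 6)^4. The eigenvalues (with algebraic multiplicities) are λ = 6 with multiplicity 4.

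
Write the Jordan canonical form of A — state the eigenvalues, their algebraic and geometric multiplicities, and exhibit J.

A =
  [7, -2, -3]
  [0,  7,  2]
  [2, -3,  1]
J_3(5)

The characteristic polynomial is
  det(x·I − A) = x^3 - 15*x^2 + 75*x - 125 = (x - 5)^3

Eigenvalues and multiplicities (the geometric multiplicity of λ is n − rank(A − λI), which equals the number of Jordan blocks for λ):
  λ = 5: algebraic multiplicity = 3, geometric multiplicity = 1

Determining the block sizes for each eigenvalue:
  λ = 5: one block (gm = 1), so the single block has size am = 3 → block sizes [3]

Assembling the blocks gives a Jordan form
J =
  [5, 1, 0]
  [0, 5, 1]
  [0, 0, 5]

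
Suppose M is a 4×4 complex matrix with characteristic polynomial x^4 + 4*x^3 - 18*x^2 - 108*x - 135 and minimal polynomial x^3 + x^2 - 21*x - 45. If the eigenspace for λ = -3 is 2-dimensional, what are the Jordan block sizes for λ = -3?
Block sizes for λ = -3: [2, 1]

Step 1 — from the characteristic polynomial, algebraic multiplicity of λ = -3 is 3. From dim ker(M − (-3)·I) = 2, there are exactly 2 Jordan blocks for λ = -3.
Step 2 — from the minimal polynomial, the factor (x + 3)^2 tells us the largest block for λ = -3 has size 2.
Step 3 — with total size 3, 2 blocks, and largest block 2, the block sizes (in nonincreasing order) are [2, 1].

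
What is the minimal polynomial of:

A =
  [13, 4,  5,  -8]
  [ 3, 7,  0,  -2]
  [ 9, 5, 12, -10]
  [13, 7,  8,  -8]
x^3 - 18*x^2 + 108*x - 216

The characteristic polynomial is χ_A(x) = (x - 6)^4, so the eigenvalues are known. The minimal polynomial is
  m_A(x) = Π_λ (x − λ)^{k_λ}
where k_λ is the size of the *largest* Jordan block for λ (equivalently, the smallest k with (A − λI)^k v = 0 for every generalised eigenvector v of λ).

  λ = 6: largest Jordan block has size 3, contributing (x − 6)^3

So m_A(x) = (x - 6)^3 = x^3 - 18*x^2 + 108*x - 216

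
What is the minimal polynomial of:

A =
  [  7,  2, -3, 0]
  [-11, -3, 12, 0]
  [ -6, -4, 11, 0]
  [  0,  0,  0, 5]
x^3 - 15*x^2 + 75*x - 125

The characteristic polynomial is χ_A(x) = (x - 5)^4, so the eigenvalues are known. The minimal polynomial is
  m_A(x) = Π_λ (x − λ)^{k_λ}
where k_λ is the size of the *largest* Jordan block for λ (equivalently, the smallest k with (A − λI)^k v = 0 for every generalised eigenvector v of λ).

  λ = 5: largest Jordan block has size 3, contributing (x − 5)^3

So m_A(x) = (x - 5)^3 = x^3 - 15*x^2 + 75*x - 125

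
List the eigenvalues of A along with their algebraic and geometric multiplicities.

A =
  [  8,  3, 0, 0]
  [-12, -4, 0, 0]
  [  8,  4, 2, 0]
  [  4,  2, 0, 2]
λ = 2: alg = 4, geom = 3

Step 1 — factor the characteristic polynomial to read off the algebraic multiplicities:
  χ_A(x) = (x - 2)^4

Step 2 — compute geometric multiplicities via the rank-nullity identity g(λ) = n − rank(A − λI):
  rank(A − (2)·I) = 1, so dim ker(A − (2)·I) = n − 1 = 3

Summary:
  λ = 2: algebraic multiplicity = 4, geometric multiplicity = 3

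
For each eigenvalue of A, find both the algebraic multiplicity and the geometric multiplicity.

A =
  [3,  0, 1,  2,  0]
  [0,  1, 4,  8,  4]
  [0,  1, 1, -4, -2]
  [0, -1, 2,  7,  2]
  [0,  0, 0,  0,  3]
λ = 3: alg = 5, geom = 3

Step 1 — factor the characteristic polynomial to read off the algebraic multiplicities:
  χ_A(x) = (x - 3)^5

Step 2 — compute geometric multiplicities via the rank-nullity identity g(λ) = n − rank(A − λI):
  rank(A − (3)·I) = 2, so dim ker(A − (3)·I) = n − 2 = 3

Summary:
  λ = 3: algebraic multiplicity = 5, geometric multiplicity = 3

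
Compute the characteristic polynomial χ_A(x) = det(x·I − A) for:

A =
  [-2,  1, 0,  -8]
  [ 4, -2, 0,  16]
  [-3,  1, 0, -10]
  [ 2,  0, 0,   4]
x^4

Expanding det(x·I − A) (e.g. by cofactor expansion or by noting that A is similar to its Jordan form J, which has the same characteristic polynomial as A) gives
  χ_A(x) = x^4
which factors as x^4. The eigenvalues (with algebraic multiplicities) are λ = 0 with multiplicity 4.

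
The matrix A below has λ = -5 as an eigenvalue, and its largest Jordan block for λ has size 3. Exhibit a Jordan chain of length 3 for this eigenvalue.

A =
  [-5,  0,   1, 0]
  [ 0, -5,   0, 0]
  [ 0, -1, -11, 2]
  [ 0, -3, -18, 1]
A Jordan chain for λ = -5 of length 3:
v_1 = (-1, 0, 0, 0)ᵀ
v_2 = (0, 0, -1, -3)ᵀ
v_3 = (0, 1, 0, 0)ᵀ

Let N = A − (-5)·I. We want v_3 with N^3 v_3 = 0 but N^2 v_3 ≠ 0; then v_{j-1} := N · v_j for j = 3, …, 2.

Pick v_3 = (0, 1, 0, 0)ᵀ.
Then v_2 = N · v_3 = (0, 0, -1, -3)ᵀ.
Then v_1 = N · v_2 = (-1, 0, 0, 0)ᵀ.

Sanity check: (A − (-5)·I) v_1 = (0, 0, 0, 0)ᵀ = 0. ✓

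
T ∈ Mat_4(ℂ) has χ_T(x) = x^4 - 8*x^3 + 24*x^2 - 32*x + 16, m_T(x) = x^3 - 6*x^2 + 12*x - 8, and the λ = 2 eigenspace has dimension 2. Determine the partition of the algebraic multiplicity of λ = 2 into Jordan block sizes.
Block sizes for λ = 2: [3, 1]

Step 1 — from the characteristic polynomial, algebraic multiplicity of λ = 2 is 4. From dim ker(T − (2)·I) = 2, there are exactly 2 Jordan blocks for λ = 2.
Step 2 — from the minimal polynomial, the factor (x − 2)^3 tells us the largest block for λ = 2 has size 3.
Step 3 — with total size 4, 2 blocks, and largest block 3, the block sizes (in nonincreasing order) are [3, 1].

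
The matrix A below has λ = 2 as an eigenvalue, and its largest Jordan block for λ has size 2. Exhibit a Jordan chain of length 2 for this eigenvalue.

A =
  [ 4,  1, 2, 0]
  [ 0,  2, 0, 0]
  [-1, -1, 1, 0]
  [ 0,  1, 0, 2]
A Jordan chain for λ = 2 of length 2:
v_1 = (1, 0, -1, 1)ᵀ
v_2 = (0, 1, 0, 0)ᵀ

Let N = A − (2)·I. We want v_2 with N^2 v_2 = 0 but N^1 v_2 ≠ 0; then v_{j-1} := N · v_j for j = 2, …, 2.

Pick v_2 = (0, 1, 0, 0)ᵀ.
Then v_1 = N · v_2 = (1, 0, -1, 1)ᵀ.

Sanity check: (A − (2)·I) v_1 = (0, 0, 0, 0)ᵀ = 0. ✓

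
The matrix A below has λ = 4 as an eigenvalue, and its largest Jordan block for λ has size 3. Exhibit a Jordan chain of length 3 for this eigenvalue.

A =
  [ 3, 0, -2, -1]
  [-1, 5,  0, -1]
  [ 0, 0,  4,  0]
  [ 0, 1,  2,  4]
A Jordan chain for λ = 4 of length 3:
v_1 = (1, 0, 0, -1)ᵀ
v_2 = (-1, -1, 0, 0)ᵀ
v_3 = (1, 0, 0, 0)ᵀ

Let N = A − (4)·I. We want v_3 with N^3 v_3 = 0 but N^2 v_3 ≠ 0; then v_{j-1} := N · v_j for j = 3, …, 2.

Pick v_3 = (1, 0, 0, 0)ᵀ.
Then v_2 = N · v_3 = (-1, -1, 0, 0)ᵀ.
Then v_1 = N · v_2 = (1, 0, 0, -1)ᵀ.

Sanity check: (A − (4)·I) v_1 = (0, 0, 0, 0)ᵀ = 0. ✓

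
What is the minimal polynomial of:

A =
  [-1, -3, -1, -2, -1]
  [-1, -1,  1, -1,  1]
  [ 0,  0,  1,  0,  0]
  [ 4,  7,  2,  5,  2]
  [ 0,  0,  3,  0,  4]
x^4 - 7*x^3 + 15*x^2 - 13*x + 4

The characteristic polynomial is χ_A(x) = (x - 4)*(x - 1)^4, so the eigenvalues are known. The minimal polynomial is
  m_A(x) = Π_λ (x − λ)^{k_λ}
where k_λ is the size of the *largest* Jordan block for λ (equivalently, the smallest k with (A − λI)^k v = 0 for every generalised eigenvector v of λ).

  λ = 1: largest Jordan block has size 3, contributing (x − 1)^3
  λ = 4: largest Jordan block has size 1, contributing (x − 4)

So m_A(x) = (x - 4)*(x - 1)^3 = x^4 - 7*x^3 + 15*x^2 - 13*x + 4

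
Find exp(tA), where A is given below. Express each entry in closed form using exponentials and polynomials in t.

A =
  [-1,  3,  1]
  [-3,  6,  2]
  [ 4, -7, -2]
e^{tA} =
  [-t^2*exp(t)/2 - 2*t*exp(t) + exp(t), t^2*exp(t) + 3*t*exp(t), t^2*exp(t)/2 + t*exp(t)]
  [-t^2*exp(t)/2 - 3*t*exp(t), t^2*exp(t) + 5*t*exp(t) + exp(t), t^2*exp(t)/2 + 2*t*exp(t)]
  [t^2*exp(t)/2 + 4*t*exp(t), -t^2*exp(t) - 7*t*exp(t), -t^2*exp(t)/2 - 3*t*exp(t) + exp(t)]

Strategy: write A = P · J · P⁻¹ where J is a Jordan canonical form, so e^{tA} = P · e^{tJ} · P⁻¹, and e^{tJ} can be computed block-by-block.

A has Jordan form
J =
  [1, 1, 0]
  [0, 1, 1]
  [0, 0, 1]
(up to reordering of blocks).

Per-block formulas:
  For a 3×3 Jordan block J_3(1): exp(t · J_3(1)) = e^(1t)·(I + t·N + (t^2/2)·N^2), where N is the 3×3 nilpotent shift.

After assembling e^{tJ} and conjugating by P, we get:

e^{tA} =
  [-t^2*exp(t)/2 - 2*t*exp(t) + exp(t), t^2*exp(t) + 3*t*exp(t), t^2*exp(t)/2 + t*exp(t)]
  [-t^2*exp(t)/2 - 3*t*exp(t), t^2*exp(t) + 5*t*exp(t) + exp(t), t^2*exp(t)/2 + 2*t*exp(t)]
  [t^2*exp(t)/2 + 4*t*exp(t), -t^2*exp(t) - 7*t*exp(t), -t^2*exp(t)/2 - 3*t*exp(t) + exp(t)]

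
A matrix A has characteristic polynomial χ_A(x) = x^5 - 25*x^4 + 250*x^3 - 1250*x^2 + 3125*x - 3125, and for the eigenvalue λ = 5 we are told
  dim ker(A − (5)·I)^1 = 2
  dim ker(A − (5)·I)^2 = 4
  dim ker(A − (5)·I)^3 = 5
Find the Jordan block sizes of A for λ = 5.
Block sizes for λ = 5: [3, 2]

From the dimensions of kernels of powers, the number of Jordan blocks of size at least j is d_j − d_{j−1} where d_j = dim ker(N^j) (with d_0 = 0). Computing the differences gives [2, 2, 1].
The number of blocks of size exactly k is (#blocks of size ≥ k) − (#blocks of size ≥ k + 1), so the partition is: 1 block(s) of size 2, 1 block(s) of size 3.
In nonincreasing order the block sizes are [3, 2].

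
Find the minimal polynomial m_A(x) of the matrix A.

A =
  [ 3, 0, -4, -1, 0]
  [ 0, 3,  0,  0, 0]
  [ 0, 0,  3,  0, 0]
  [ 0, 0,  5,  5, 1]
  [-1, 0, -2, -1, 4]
x^4 - 15*x^3 + 84*x^2 - 208*x + 192

The characteristic polynomial is χ_A(x) = (x - 4)^3*(x - 3)^2, so the eigenvalues are known. The minimal polynomial is
  m_A(x) = Π_λ (x − λ)^{k_λ}
where k_λ is the size of the *largest* Jordan block for λ (equivalently, the smallest k with (A − λI)^k v = 0 for every generalised eigenvector v of λ).

  λ = 3: largest Jordan block has size 1, contributing (x − 3)
  λ = 4: largest Jordan block has size 3, contributing (x − 4)^3

So m_A(x) = (x - 4)^3*(x - 3) = x^4 - 15*x^3 + 84*x^2 - 208*x + 192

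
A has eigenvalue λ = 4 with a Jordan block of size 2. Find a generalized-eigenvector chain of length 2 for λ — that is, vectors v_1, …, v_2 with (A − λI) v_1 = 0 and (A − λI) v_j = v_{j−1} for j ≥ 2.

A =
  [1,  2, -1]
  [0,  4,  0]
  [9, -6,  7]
A Jordan chain for λ = 4 of length 2:
v_1 = (-3, 0, 9)ᵀ
v_2 = (1, 0, 0)ᵀ

Let N = A − (4)·I. We want v_2 with N^2 v_2 = 0 but N^1 v_2 ≠ 0; then v_{j-1} := N · v_j for j = 2, …, 2.

Pick v_2 = (1, 0, 0)ᵀ.
Then v_1 = N · v_2 = (-3, 0, 9)ᵀ.

Sanity check: (A − (4)·I) v_1 = (0, 0, 0)ᵀ = 0. ✓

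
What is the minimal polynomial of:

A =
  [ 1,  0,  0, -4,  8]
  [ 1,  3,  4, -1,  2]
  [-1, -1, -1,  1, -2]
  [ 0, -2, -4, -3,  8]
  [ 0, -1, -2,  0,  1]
x^4 - 6*x^2 + 8*x - 3

The characteristic polynomial is χ_A(x) = (x - 1)^4*(x + 3), so the eigenvalues are known. The minimal polynomial is
  m_A(x) = Π_λ (x − λ)^{k_λ}
where k_λ is the size of the *largest* Jordan block for λ (equivalently, the smallest k with (A − λI)^k v = 0 for every generalised eigenvector v of λ).

  λ = -3: largest Jordan block has size 1, contributing (x + 3)
  λ = 1: largest Jordan block has size 3, contributing (x − 1)^3

So m_A(x) = (x - 1)^3*(x + 3) = x^4 - 6*x^2 + 8*x - 3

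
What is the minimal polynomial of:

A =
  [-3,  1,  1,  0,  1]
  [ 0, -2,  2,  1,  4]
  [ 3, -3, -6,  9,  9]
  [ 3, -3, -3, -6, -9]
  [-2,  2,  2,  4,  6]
x^5 + 11*x^4 + 45*x^3 + 81*x^2 + 54*x

The characteristic polynomial is χ_A(x) = x*(x + 2)*(x + 3)^3, so the eigenvalues are known. The minimal polynomial is
  m_A(x) = Π_λ (x − λ)^{k_λ}
where k_λ is the size of the *largest* Jordan block for λ (equivalently, the smallest k with (A − λI)^k v = 0 for every generalised eigenvector v of λ).

  λ = -3: largest Jordan block has size 3, contributing (x + 3)^3
  λ = -2: largest Jordan block has size 1, contributing (x + 2)
  λ = 0: largest Jordan block has size 1, contributing (x − 0)

So m_A(x) = x*(x + 2)*(x + 3)^3 = x^5 + 11*x^4 + 45*x^3 + 81*x^2 + 54*x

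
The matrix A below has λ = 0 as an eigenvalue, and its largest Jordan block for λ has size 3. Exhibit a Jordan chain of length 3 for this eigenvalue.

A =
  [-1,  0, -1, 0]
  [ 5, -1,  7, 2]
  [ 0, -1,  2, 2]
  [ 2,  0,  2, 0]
A Jordan chain for λ = 0 of length 3:
v_1 = (1, -6, -1, -2)ᵀ
v_2 = (-1, 5, 0, 2)ᵀ
v_3 = (1, 0, 0, 0)ᵀ

Let N = A − (0)·I. We want v_3 with N^3 v_3 = 0 but N^2 v_3 ≠ 0; then v_{j-1} := N · v_j for j = 3, …, 2.

Pick v_3 = (1, 0, 0, 0)ᵀ.
Then v_2 = N · v_3 = (-1, 5, 0, 2)ᵀ.
Then v_1 = N · v_2 = (1, -6, -1, -2)ᵀ.

Sanity check: (A − (0)·I) v_1 = (0, 0, 0, 0)ᵀ = 0. ✓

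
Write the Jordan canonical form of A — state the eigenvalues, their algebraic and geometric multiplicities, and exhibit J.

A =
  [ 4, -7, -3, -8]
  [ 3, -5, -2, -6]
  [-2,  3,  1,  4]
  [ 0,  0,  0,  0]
J_3(0) ⊕ J_1(0)

The characteristic polynomial is
  det(x·I − A) = x^4

Eigenvalues and multiplicities (the geometric multiplicity of λ is n − rank(A − λI), which equals the number of Jordan blocks for λ):
  λ = 0: algebraic multiplicity = 4, geometric multiplicity = 2

Determining the block sizes for each eigenvalue:
  λ = 0: with am = 4 and gm = 2, the partition is not yet determined (e.g. several partitions of 4 into 2 parts exist). Let N = A − (0)·I. Computing rank(N^1) = 2, rank(N^2) = 1, rank(N^3) = 0; the number of blocks of size ≥ j is rank(N^{j−1}) − rank(N^j), giving [2, 1, 1]. So we have 1 block(s) of size 3, 1 block(s) of size 1 → block sizes [3, 1]

Assembling the blocks gives a Jordan form
J =
  [0, 1, 0, 0]
  [0, 0, 1, 0]
  [0, 0, 0, 0]
  [0, 0, 0, 0]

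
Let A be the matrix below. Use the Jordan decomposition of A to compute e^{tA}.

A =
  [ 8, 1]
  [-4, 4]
e^{tA} =
  [2*t*exp(6*t) + exp(6*t), t*exp(6*t)]
  [-4*t*exp(6*t), -2*t*exp(6*t) + exp(6*t)]

Strategy: write A = P · J · P⁻¹ where J is a Jordan canonical form, so e^{tA} = P · e^{tJ} · P⁻¹, and e^{tJ} can be computed block-by-block.

A has Jordan form
J =
  [6, 1]
  [0, 6]
(up to reordering of blocks).

Per-block formulas:
  For a 2×2 Jordan block J_2(6): exp(t · J_2(6)) = e^(6t)·(I + t·N), where N is the 2×2 nilpotent shift.

After assembling e^{tJ} and conjugating by P, we get:

e^{tA} =
  [2*t*exp(6*t) + exp(6*t), t*exp(6*t)]
  [-4*t*exp(6*t), -2*t*exp(6*t) + exp(6*t)]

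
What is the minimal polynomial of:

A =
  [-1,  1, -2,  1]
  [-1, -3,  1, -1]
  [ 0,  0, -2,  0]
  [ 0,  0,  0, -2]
x^3 + 6*x^2 + 12*x + 8

The characteristic polynomial is χ_A(x) = (x + 2)^4, so the eigenvalues are known. The minimal polynomial is
  m_A(x) = Π_λ (x − λ)^{k_λ}
where k_λ is the size of the *largest* Jordan block for λ (equivalently, the smallest k with (A − λI)^k v = 0 for every generalised eigenvector v of λ).

  λ = -2: largest Jordan block has size 3, contributing (x + 2)^3

So m_A(x) = (x + 2)^3 = x^3 + 6*x^2 + 12*x + 8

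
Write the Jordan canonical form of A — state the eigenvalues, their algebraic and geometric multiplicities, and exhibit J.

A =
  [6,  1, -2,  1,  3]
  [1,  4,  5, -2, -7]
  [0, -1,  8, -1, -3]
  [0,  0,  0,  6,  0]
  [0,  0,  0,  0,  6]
J_3(6) ⊕ J_1(6) ⊕ J_1(6)

The characteristic polynomial is
  det(x·I − A) = x^5 - 30*x^4 + 360*x^3 - 2160*x^2 + 6480*x - 7776 = (x - 6)^5

Eigenvalues and multiplicities (the geometric multiplicity of λ is n − rank(A − λI), which equals the number of Jordan blocks for λ):
  λ = 6: algebraic multiplicity = 5, geometric multiplicity = 3

Determining the block sizes for each eigenvalue:
  λ = 6: with am = 5 and gm = 3, the partition is not yet determined (e.g. several partitions of 5 into 3 parts exist). Let N = A − (6)·I. Computing rank(N^1) = 2, rank(N^2) = 1, rank(N^3) = 0; the number of blocks of size ≥ j is rank(N^{j−1}) − rank(N^j), giving [3, 1, 1]. So we have 1 block(s) of size 3, 2 block(s) of size 1 → block sizes [3, 1, 1]

Assembling the blocks gives a Jordan form
J =
  [6, 1, 0, 0, 0]
  [0, 6, 1, 0, 0]
  [0, 0, 6, 0, 0]
  [0, 0, 0, 6, 0]
  [0, 0, 0, 0, 6]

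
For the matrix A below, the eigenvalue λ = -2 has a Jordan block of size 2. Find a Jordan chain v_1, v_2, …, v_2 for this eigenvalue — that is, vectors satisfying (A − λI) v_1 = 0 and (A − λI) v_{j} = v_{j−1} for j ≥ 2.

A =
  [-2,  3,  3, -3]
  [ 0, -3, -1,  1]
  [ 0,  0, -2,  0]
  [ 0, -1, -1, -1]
A Jordan chain for λ = -2 of length 2:
v_1 = (3, -1, 0, -1)ᵀ
v_2 = (0, 1, 0, 0)ᵀ

Let N = A − (-2)·I. We want v_2 with N^2 v_2 = 0 but N^1 v_2 ≠ 0; then v_{j-1} := N · v_j for j = 2, …, 2.

Pick v_2 = (0, 1, 0, 0)ᵀ.
Then v_1 = N · v_2 = (3, -1, 0, -1)ᵀ.

Sanity check: (A − (-2)·I) v_1 = (0, 0, 0, 0)ᵀ = 0. ✓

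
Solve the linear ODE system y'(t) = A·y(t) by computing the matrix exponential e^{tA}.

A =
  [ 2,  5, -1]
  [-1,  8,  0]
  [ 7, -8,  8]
e^{tA} =
  [2*t^2*exp(6*t) - 4*t*exp(6*t) + exp(6*t), -t^2*exp(6*t) + 5*t*exp(6*t), t^2*exp(6*t) - t*exp(6*t)]
  [t^2*exp(6*t) - t*exp(6*t), -t^2*exp(6*t)/2 + 2*t*exp(6*t) + exp(6*t), t^2*exp(6*t)/2]
  [-3*t^2*exp(6*t) + 7*t*exp(6*t), 3*t^2*exp(6*t)/2 - 8*t*exp(6*t), -3*t^2*exp(6*t)/2 + 2*t*exp(6*t) + exp(6*t)]

Strategy: write A = P · J · P⁻¹ where J is a Jordan canonical form, so e^{tA} = P · e^{tJ} · P⁻¹, and e^{tJ} can be computed block-by-block.

A has Jordan form
J =
  [6, 1, 0]
  [0, 6, 1]
  [0, 0, 6]
(up to reordering of blocks).

Per-block formulas:
  For a 3×3 Jordan block J_3(6): exp(t · J_3(6)) = e^(6t)·(I + t·N + (t^2/2)·N^2), where N is the 3×3 nilpotent shift.

After assembling e^{tJ} and conjugating by P, we get:

e^{tA} =
  [2*t^2*exp(6*t) - 4*t*exp(6*t) + exp(6*t), -t^2*exp(6*t) + 5*t*exp(6*t), t^2*exp(6*t) - t*exp(6*t)]
  [t^2*exp(6*t) - t*exp(6*t), -t^2*exp(6*t)/2 + 2*t*exp(6*t) + exp(6*t), t^2*exp(6*t)/2]
  [-3*t^2*exp(6*t) + 7*t*exp(6*t), 3*t^2*exp(6*t)/2 - 8*t*exp(6*t), -3*t^2*exp(6*t)/2 + 2*t*exp(6*t) + exp(6*t)]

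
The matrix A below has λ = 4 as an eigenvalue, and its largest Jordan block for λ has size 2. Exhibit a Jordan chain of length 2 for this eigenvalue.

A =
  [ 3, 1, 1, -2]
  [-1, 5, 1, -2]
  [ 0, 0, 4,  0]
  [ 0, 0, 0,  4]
A Jordan chain for λ = 4 of length 2:
v_1 = (-1, -1, 0, 0)ᵀ
v_2 = (1, 0, 0, 0)ᵀ

Let N = A − (4)·I. We want v_2 with N^2 v_2 = 0 but N^1 v_2 ≠ 0; then v_{j-1} := N · v_j for j = 2, …, 2.

Pick v_2 = (1, 0, 0, 0)ᵀ.
Then v_1 = N · v_2 = (-1, -1, 0, 0)ᵀ.

Sanity check: (A − (4)·I) v_1 = (0, 0, 0, 0)ᵀ = 0. ✓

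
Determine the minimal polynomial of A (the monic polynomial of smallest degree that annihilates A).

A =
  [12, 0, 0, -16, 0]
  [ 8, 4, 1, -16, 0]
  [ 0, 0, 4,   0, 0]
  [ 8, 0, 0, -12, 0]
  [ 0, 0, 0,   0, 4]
x^3 - 4*x^2 - 16*x + 64

The characteristic polynomial is χ_A(x) = (x - 4)^4*(x + 4), so the eigenvalues are known. The minimal polynomial is
  m_A(x) = Π_λ (x − λ)^{k_λ}
where k_λ is the size of the *largest* Jordan block for λ (equivalently, the smallest k with (A − λI)^k v = 0 for every generalised eigenvector v of λ).

  λ = -4: largest Jordan block has size 1, contributing (x + 4)
  λ = 4: largest Jordan block has size 2, contributing (x − 4)^2

So m_A(x) = (x - 4)^2*(x + 4) = x^3 - 4*x^2 - 16*x + 64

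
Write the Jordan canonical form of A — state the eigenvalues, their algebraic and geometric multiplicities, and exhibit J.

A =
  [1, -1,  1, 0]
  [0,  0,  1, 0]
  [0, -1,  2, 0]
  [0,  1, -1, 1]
J_2(1) ⊕ J_1(1) ⊕ J_1(1)

The characteristic polynomial is
  det(x·I − A) = x^4 - 4*x^3 + 6*x^2 - 4*x + 1 = (x - 1)^4

Eigenvalues and multiplicities (the geometric multiplicity of λ is n − rank(A − λI), which equals the number of Jordan blocks for λ):
  λ = 1: algebraic multiplicity = 4, geometric multiplicity = 3

Determining the block sizes for each eigenvalue:
  λ = 1: 3 blocks summing to 4 forces exactly one block of size 2 and the rest size 1 → block sizes [2, 1, 1]

Assembling the blocks gives a Jordan form
J =
  [1, 1, 0, 0]
  [0, 1, 0, 0]
  [0, 0, 1, 0]
  [0, 0, 0, 1]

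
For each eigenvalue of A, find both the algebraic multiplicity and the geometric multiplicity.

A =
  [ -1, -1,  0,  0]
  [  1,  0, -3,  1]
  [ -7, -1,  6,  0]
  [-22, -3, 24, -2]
λ = -1: alg = 3, geom = 1; λ = 6: alg = 1, geom = 1

Step 1 — factor the characteristic polynomial to read off the algebraic multiplicities:
  χ_A(x) = (x - 6)*(x + 1)^3

Step 2 — compute geometric multiplicities via the rank-nullity identity g(λ) = n − rank(A − λI):
  rank(A − (-1)·I) = 3, so dim ker(A − (-1)·I) = n − 3 = 1
  rank(A − (6)·I) = 3, so dim ker(A − (6)·I) = n − 3 = 1

Summary:
  λ = -1: algebraic multiplicity = 3, geometric multiplicity = 1
  λ = 6: algebraic multiplicity = 1, geometric multiplicity = 1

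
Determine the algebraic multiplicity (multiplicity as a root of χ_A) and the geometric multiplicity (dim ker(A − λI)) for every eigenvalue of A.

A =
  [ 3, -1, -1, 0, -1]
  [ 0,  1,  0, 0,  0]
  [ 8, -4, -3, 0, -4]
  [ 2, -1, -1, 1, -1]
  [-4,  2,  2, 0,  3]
λ = 1: alg = 5, geom = 4

Step 1 — factor the characteristic polynomial to read off the algebraic multiplicities:
  χ_A(x) = (x - 1)^5

Step 2 — compute geometric multiplicities via the rank-nullity identity g(λ) = n − rank(A − λI):
  rank(A − (1)·I) = 1, so dim ker(A − (1)·I) = n − 1 = 4

Summary:
  λ = 1: algebraic multiplicity = 5, geometric multiplicity = 4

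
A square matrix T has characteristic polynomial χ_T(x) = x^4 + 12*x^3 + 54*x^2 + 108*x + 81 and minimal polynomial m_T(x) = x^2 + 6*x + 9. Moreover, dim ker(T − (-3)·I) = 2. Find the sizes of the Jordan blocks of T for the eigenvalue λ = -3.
Block sizes for λ = -3: [2, 2]

Step 1 — from the characteristic polynomial, algebraic multiplicity of λ = -3 is 4. From dim ker(T − (-3)·I) = 2, there are exactly 2 Jordan blocks for λ = -3.
Step 2 — from the minimal polynomial, the factor (x + 3)^2 tells us the largest block for λ = -3 has size 2.
Step 3 — with total size 4, 2 blocks, and largest block 2, the block sizes (in nonincreasing order) are [2, 2].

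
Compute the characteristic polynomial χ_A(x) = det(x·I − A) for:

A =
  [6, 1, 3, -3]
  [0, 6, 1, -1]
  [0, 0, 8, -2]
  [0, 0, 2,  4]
x^4 - 24*x^3 + 216*x^2 - 864*x + 1296

Expanding det(x·I − A) (e.g. by cofactor expansion or by noting that A is similar to its Jordan form J, which has the same characteristic polynomial as A) gives
  χ_A(x) = x^4 - 24*x^3 + 216*x^2 - 864*x + 1296
which factors as (x - 6)^4. The eigenvalues (with algebraic multiplicities) are λ = 6 with multiplicity 4.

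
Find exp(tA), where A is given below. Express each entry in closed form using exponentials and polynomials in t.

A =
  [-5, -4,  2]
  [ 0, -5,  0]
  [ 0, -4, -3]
e^{tA} =
  [exp(-5*t), -2*exp(-3*t) + 2*exp(-5*t), exp(-3*t) - exp(-5*t)]
  [0, exp(-5*t), 0]
  [0, -2*exp(-3*t) + 2*exp(-5*t), exp(-3*t)]

Strategy: write A = P · J · P⁻¹ where J is a Jordan canonical form, so e^{tA} = P · e^{tJ} · P⁻¹, and e^{tJ} can be computed block-by-block.

A has Jordan form
J =
  [-5,  0,  0]
  [ 0, -5,  0]
  [ 0,  0, -3]
(up to reordering of blocks).

Per-block formulas:
  For a 1×1 block at λ = -3: exp(t · [-3]) = [e^(-3t)].
  For a 1×1 block at λ = -5: exp(t · [-5]) = [e^(-5t)].

After assembling e^{tJ} and conjugating by P, we get:

e^{tA} =
  [exp(-5*t), -2*exp(-3*t) + 2*exp(-5*t), exp(-3*t) - exp(-5*t)]
  [0, exp(-5*t), 0]
  [0, -2*exp(-3*t) + 2*exp(-5*t), exp(-3*t)]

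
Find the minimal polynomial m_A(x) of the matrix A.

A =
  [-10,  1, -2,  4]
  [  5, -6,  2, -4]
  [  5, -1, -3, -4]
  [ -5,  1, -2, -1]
x^2 + 10*x + 25

The characteristic polynomial is χ_A(x) = (x + 5)^4, so the eigenvalues are known. The minimal polynomial is
  m_A(x) = Π_λ (x − λ)^{k_λ}
where k_λ is the size of the *largest* Jordan block for λ (equivalently, the smallest k with (A − λI)^k v = 0 for every generalised eigenvector v of λ).

  λ = -5: largest Jordan block has size 2, contributing (x + 5)^2

So m_A(x) = (x + 5)^2 = x^2 + 10*x + 25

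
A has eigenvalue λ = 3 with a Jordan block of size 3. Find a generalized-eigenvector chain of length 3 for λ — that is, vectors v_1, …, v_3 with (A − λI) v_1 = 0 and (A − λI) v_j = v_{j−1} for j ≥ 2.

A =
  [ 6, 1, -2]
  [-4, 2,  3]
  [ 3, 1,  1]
A Jordan chain for λ = 3 of length 3:
v_1 = (-1, 1, -1)ᵀ
v_2 = (3, -4, 3)ᵀ
v_3 = (1, 0, 0)ᵀ

Let N = A − (3)·I. We want v_3 with N^3 v_3 = 0 but N^2 v_3 ≠ 0; then v_{j-1} := N · v_j for j = 3, …, 2.

Pick v_3 = (1, 0, 0)ᵀ.
Then v_2 = N · v_3 = (3, -4, 3)ᵀ.
Then v_1 = N · v_2 = (-1, 1, -1)ᵀ.

Sanity check: (A − (3)·I) v_1 = (0, 0, 0)ᵀ = 0. ✓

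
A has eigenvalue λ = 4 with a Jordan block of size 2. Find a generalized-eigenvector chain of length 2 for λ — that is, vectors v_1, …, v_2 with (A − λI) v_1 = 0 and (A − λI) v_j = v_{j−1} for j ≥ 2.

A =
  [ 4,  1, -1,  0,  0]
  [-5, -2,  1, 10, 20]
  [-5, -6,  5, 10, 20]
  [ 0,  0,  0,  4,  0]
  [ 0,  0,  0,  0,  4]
A Jordan chain for λ = 4 of length 2:
v_1 = (-1, 1, 1, 0, 0)ᵀ
v_2 = (1, -1, 0, 0, 0)ᵀ

Let N = A − (4)·I. We want v_2 with N^2 v_2 = 0 but N^1 v_2 ≠ 0; then v_{j-1} := N · v_j for j = 2, …, 2.

Pick v_2 = (1, -1, 0, 0, 0)ᵀ.
Then v_1 = N · v_2 = (-1, 1, 1, 0, 0)ᵀ.

Sanity check: (A − (4)·I) v_1 = (0, 0, 0, 0, 0)ᵀ = 0. ✓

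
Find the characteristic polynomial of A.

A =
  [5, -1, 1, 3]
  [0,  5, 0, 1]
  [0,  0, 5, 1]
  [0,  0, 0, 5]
x^4 - 20*x^3 + 150*x^2 - 500*x + 625

Expanding det(x·I − A) (e.g. by cofactor expansion or by noting that A is similar to its Jordan form J, which has the same characteristic polynomial as A) gives
  χ_A(x) = x^4 - 20*x^3 + 150*x^2 - 500*x + 625
which factors as (x - 5)^4. The eigenvalues (with algebraic multiplicities) are λ = 5 with multiplicity 4.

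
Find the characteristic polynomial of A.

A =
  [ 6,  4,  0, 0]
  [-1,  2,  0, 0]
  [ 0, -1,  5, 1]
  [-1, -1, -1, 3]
x^4 - 16*x^3 + 96*x^2 - 256*x + 256

Expanding det(x·I − A) (e.g. by cofactor expansion or by noting that A is similar to its Jordan form J, which has the same characteristic polynomial as A) gives
  χ_A(x) = x^4 - 16*x^3 + 96*x^2 - 256*x + 256
which factors as (x - 4)^4. The eigenvalues (with algebraic multiplicities) are λ = 4 with multiplicity 4.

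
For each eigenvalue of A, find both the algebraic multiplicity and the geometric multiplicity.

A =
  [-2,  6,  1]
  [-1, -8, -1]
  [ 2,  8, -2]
λ = -4: alg = 3, geom = 1

Step 1 — factor the characteristic polynomial to read off the algebraic multiplicities:
  χ_A(x) = (x + 4)^3

Step 2 — compute geometric multiplicities via the rank-nullity identity g(λ) = n − rank(A − λI):
  rank(A − (-4)·I) = 2, so dim ker(A − (-4)·I) = n − 2 = 1

Summary:
  λ = -4: algebraic multiplicity = 3, geometric multiplicity = 1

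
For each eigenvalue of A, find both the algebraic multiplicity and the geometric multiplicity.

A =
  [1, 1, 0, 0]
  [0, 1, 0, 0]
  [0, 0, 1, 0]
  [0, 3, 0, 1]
λ = 1: alg = 4, geom = 3

Step 1 — factor the characteristic polynomial to read off the algebraic multiplicities:
  χ_A(x) = (x - 1)^4

Step 2 — compute geometric multiplicities via the rank-nullity identity g(λ) = n − rank(A − λI):
  rank(A − (1)·I) = 1, so dim ker(A − (1)·I) = n − 1 = 3

Summary:
  λ = 1: algebraic multiplicity = 4, geometric multiplicity = 3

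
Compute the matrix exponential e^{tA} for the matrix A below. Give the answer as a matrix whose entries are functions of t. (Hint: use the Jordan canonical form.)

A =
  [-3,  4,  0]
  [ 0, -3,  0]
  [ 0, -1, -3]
e^{tA} =
  [exp(-3*t), 4*t*exp(-3*t), 0]
  [0, exp(-3*t), 0]
  [0, -t*exp(-3*t), exp(-3*t)]

Strategy: write A = P · J · P⁻¹ where J is a Jordan canonical form, so e^{tA} = P · e^{tJ} · P⁻¹, and e^{tJ} can be computed block-by-block.

A has Jordan form
J =
  [-3,  1,  0]
  [ 0, -3,  0]
  [ 0,  0, -3]
(up to reordering of blocks).

Per-block formulas:
  For a 2×2 Jordan block J_2(-3): exp(t · J_2(-3)) = e^(-3t)·(I + t·N), where N is the 2×2 nilpotent shift.
  For a 1×1 block at λ = -3: exp(t · [-3]) = [e^(-3t)].

After assembling e^{tJ} and conjugating by P, we get:

e^{tA} =
  [exp(-3*t), 4*t*exp(-3*t), 0]
  [0, exp(-3*t), 0]
  [0, -t*exp(-3*t), exp(-3*t)]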